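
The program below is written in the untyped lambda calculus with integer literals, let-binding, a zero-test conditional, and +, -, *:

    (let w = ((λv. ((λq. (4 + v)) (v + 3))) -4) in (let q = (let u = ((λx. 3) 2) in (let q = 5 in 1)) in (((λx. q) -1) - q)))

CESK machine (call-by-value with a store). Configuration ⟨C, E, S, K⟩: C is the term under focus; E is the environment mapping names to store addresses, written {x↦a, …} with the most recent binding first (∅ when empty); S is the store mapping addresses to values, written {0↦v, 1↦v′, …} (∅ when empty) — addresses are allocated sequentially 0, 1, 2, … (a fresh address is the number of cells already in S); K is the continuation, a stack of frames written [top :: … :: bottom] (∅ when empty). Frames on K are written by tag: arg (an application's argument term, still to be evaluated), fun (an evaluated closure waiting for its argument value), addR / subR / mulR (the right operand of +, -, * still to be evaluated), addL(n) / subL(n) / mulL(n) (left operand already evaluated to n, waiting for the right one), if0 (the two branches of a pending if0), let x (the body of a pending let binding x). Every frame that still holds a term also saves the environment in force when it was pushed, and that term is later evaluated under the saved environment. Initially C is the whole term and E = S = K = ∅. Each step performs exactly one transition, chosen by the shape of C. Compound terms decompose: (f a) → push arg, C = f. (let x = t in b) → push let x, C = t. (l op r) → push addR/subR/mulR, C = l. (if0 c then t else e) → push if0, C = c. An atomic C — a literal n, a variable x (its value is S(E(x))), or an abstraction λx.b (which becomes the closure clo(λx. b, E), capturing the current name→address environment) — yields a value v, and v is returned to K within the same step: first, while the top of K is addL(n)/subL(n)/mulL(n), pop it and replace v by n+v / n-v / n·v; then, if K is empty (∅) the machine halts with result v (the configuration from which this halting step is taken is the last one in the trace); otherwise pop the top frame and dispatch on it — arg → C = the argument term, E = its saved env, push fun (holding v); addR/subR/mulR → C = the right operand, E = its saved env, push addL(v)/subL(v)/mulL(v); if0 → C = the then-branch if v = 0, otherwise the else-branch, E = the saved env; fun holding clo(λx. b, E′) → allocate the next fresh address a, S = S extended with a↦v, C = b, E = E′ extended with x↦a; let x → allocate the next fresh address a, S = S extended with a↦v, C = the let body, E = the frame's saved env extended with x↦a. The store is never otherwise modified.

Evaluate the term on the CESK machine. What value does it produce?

0. [C=(let w = ((λv. ((λq. (4 + v)) (v + 3))) -4) in (let q = (let u = ((λx. 3) 2) in (let q = 5 in 1)) in (((λx. q) -1) - q))) | E=∅ | S=∅ | K=∅]
1. [C=((λv. ((λq. (4 + v)) (v + 3))) -4) | E=∅ | S=∅ | K=[let w]]
2. [C=(λv. ((λq. (4 + v)) (v + 3))) | E=∅ | S=∅ | K=[arg :: let w]]
3. [C=-4 | E=∅ | S=∅ | K=[fun :: let w]]
4. [C=((λq. (4 + v)) (v + 3)) | E={v↦0} | S={0↦-4} | K=[let w]]
5. [C=(λq. (4 + v)) | E={v↦0} | S={0↦-4} | K=[arg :: let w]]
6. [C=(v + 3) | E={v↦0} | S={0↦-4} | K=[fun :: let w]]
7. [C=v | E={v↦0} | S={0↦-4} | K=[addR :: fun :: let w]]
8. [C=3 | E={v↦0} | S={0↦-4} | K=[addL(-4) :: fun :: let w]]
9. [C=(4 + v) | E={q↦1, v↦0} | S={0↦-4, 1↦-1} | K=[let w]]
10. [C=4 | E={q↦1, v↦0} | S={0↦-4, 1↦-1} | K=[addR :: let w]]
11. [C=v | E={q↦1, v↦0} | S={0↦-4, 1↦-1} | K=[addL(4) :: let w]]
12. [C=(let q = (let u = ((λx. 3) 2) in (let q = 5 in 1)) in (((λx. q) -1) - q)) | E={w↦2} | S={0↦-4, 1↦-1, 2↦0} | K=∅]
13. [C=(let u = ((λx. 3) 2) in (let q = 5 in 1)) | E={w↦2} | S={0↦-4, 1↦-1, 2↦0} | K=[let q]]
14. [C=((λx. 3) 2) | E={w↦2} | S={0↦-4, 1↦-1, 2↦0} | K=[let u :: let q]]
15. [C=(λx. 3) | E={w↦2} | S={0↦-4, 1↦-1, 2↦0} | K=[arg :: let u :: let q]]
16. [C=2 | E={w↦2} | S={0↦-4, 1↦-1, 2↦0} | K=[fun :: let u :: let q]]
17. [C=3 | E={x↦3, w↦2} | S={0↦-4, 1↦-1, 2↦0, 3↦2} | K=[let u :: let q]]
18. [C=(let q = 5 in 1) | E={u↦4, w↦2} | S={0↦-4, 1↦-1, 2↦0, 3↦2, 4↦3} | K=[let q]]
19. [C=5 | E={u↦4, w↦2} | S={0↦-4, 1↦-1, 2↦0, 3↦2, 4↦3} | K=[let q :: let q]]
20. [C=1 | E={q↦5, u↦4, w↦2} | S={0↦-4, 1↦-1, 2↦0, 3↦2, 4↦3, 5↦5} | K=[let q]]
21. [C=(((λx. q) -1) - q) | E={q↦6, w↦2} | S={0↦-4, 1↦-1, 2↦0, 3↦2, 4↦3, 5↦5, 6↦1} | K=∅]
22. [C=((λx. q) -1) | E={q↦6, w↦2} | S={0↦-4, 1↦-1, 2↦0, 3↦2, 4↦3, 5↦5, 6↦1} | K=[subR]]
23. [C=(λx. q) | E={q↦6, w↦2} | S={0↦-4, 1↦-1, 2↦0, 3↦2, 4↦3, 5↦5, 6↦1} | K=[arg :: subR]]
24. [C=-1 | E={q↦6, w↦2} | S={0↦-4, 1↦-1, 2↦0, 3↦2, 4↦3, 5↦5, 6↦1} | K=[fun :: subR]]
25. [C=q | E={x↦7, q↦6, w↦2} | S={0↦-4, 1↦-1, 2↦0, 3↦2, 4↦3, 5↦5, 6↦1, 7↦-1} | K=[subR]]
26. [C=q | E={q↦6, w↦2} | S={0↦-4, 1↦-1, 2↦0, 3↦2, 4↦3, 5↦5, 6↦1, 7↦-1} | K=[subL(1)]]
→ final value 0

Answer: 0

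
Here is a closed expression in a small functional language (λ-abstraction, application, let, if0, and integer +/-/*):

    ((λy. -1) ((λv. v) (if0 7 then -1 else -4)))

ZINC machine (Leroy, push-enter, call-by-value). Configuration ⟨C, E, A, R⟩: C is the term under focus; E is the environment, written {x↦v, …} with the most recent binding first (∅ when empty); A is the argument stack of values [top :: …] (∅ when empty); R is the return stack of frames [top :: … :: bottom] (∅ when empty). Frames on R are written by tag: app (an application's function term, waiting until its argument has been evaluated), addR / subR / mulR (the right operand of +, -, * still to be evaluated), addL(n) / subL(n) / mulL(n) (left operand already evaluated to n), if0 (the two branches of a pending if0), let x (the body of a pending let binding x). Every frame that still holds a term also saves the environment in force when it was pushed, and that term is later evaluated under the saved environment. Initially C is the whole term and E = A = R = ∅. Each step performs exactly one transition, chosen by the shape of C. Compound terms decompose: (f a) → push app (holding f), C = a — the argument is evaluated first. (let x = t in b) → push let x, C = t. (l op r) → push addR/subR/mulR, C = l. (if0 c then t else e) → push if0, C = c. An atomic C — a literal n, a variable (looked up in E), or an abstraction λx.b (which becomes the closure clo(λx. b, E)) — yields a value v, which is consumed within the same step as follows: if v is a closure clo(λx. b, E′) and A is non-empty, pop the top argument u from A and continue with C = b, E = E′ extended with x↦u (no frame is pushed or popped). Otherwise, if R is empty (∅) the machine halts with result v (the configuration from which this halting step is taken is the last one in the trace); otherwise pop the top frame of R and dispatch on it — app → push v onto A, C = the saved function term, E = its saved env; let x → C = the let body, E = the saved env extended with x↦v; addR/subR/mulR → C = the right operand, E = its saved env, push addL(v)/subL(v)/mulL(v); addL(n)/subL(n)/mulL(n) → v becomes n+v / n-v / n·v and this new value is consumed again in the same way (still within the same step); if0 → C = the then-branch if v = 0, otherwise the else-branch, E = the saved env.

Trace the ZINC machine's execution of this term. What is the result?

step 0: ⟨C=((λy. -1) ((λv. v) (if0 7 then -1 else -4))); E=∅; A=∅; R=∅⟩
step 1: ⟨C=((λv. v) (if0 7 then -1 else -4)); E=∅; A=∅; R=[app]⟩
step 2: ⟨C=(if0 7 then -1 else -4); E=∅; A=∅; R=[app :: app]⟩
step 3: ⟨C=7; E=∅; A=∅; R=[if0 :: app :: app]⟩
step 4: ⟨C=-4; E=∅; A=∅; R=[app :: app]⟩
step 5: ⟨C=(λv. v); E=∅; A=[-4]; R=[app]⟩
step 6: ⟨C=v; E={v↦-4}; A=∅; R=[app]⟩
step 7: ⟨C=(λy. -1); E=∅; A=[-4]; R=∅⟩
step 8: ⟨C=-1; E={y↦-4}; A=∅; R=∅⟩
→ final value -1

Answer: -1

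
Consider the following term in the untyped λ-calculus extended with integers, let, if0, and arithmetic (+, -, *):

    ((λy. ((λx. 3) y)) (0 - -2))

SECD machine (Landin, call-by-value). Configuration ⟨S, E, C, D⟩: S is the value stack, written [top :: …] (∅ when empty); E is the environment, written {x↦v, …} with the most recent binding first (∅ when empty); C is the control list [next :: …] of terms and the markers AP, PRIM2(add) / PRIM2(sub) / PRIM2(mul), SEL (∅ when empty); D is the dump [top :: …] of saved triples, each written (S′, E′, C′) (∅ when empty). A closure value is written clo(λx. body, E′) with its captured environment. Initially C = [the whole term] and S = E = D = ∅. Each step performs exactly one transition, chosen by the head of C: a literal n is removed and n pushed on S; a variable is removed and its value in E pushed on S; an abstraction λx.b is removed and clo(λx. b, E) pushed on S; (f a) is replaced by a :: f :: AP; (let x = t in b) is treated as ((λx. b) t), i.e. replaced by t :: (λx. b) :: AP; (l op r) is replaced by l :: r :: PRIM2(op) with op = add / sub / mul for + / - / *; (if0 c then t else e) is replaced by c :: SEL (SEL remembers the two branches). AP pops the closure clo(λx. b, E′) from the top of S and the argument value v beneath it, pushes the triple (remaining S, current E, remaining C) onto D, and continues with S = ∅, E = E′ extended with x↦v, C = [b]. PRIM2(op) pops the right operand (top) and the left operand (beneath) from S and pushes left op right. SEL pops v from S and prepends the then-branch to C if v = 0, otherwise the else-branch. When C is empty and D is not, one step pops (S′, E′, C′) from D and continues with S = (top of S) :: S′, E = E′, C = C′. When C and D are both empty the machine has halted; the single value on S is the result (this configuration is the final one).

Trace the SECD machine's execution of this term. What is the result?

Answer: 3

Execution trace:
0. <S=∅, E=∅, C=[((λy. ((λx. 3) y)) (0 - -2))], D=∅>
1. <S=∅, E=∅, C=[(0 - -2) :: (λy. ((λx. 3) y)) :: AP], D=∅>
2. <S=∅, E=∅, C=[0 :: -2 :: PRIM2(sub) :: (λy. ((λx. 3) y)) :: AP], D=∅>
3. <S=[0], E=∅, C=[-2 :: PRIM2(sub) :: (λy. ((λx. 3) y)) :: AP], D=∅>
4. <S=[-2 :: 0], E=∅, C=[PRIM2(sub) :: (λy. ((λx. 3) y)) :: AP], D=∅>
5. <S=[2], E=∅, C=[(λy. ((λx. 3) y)) :: AP], D=∅>
6. <S=[clo(λy. ((λx. 3) y), ∅) :: 2], E=∅, C=[AP], D=∅>
7. <S=∅, E={y↦2}, C=[((λx. 3) y)], D=[(∅, ∅, ∅)]>
8. <S=∅, E={y↦2}, C=[y :: (λx. 3) :: AP], D=[(∅, ∅, ∅)]>
9. <S=[2], E={y↦2}, C=[(λx. 3) :: AP], D=[(∅, ∅, ∅)]>
10. <S=[clo(λx. 3, {y↦2}) :: 2], E={y↦2}, C=[AP], D=[(∅, ∅, ∅)]>
11. <S=∅, E={x↦2, y↦2}, C=[3], D=[(∅, {y↦2}, ∅) :: (∅, ∅, ∅)]>
12. <S=[3], E={x↦2, y↦2}, C=∅, D=[(∅, {y↦2}, ∅) :: (∅, ∅, ∅)]>
13. <S=[3], E={y↦2}, C=∅, D=[(∅, ∅, ∅)]>
14. <S=[3], E=∅, C=∅, D=∅>
→ final value 3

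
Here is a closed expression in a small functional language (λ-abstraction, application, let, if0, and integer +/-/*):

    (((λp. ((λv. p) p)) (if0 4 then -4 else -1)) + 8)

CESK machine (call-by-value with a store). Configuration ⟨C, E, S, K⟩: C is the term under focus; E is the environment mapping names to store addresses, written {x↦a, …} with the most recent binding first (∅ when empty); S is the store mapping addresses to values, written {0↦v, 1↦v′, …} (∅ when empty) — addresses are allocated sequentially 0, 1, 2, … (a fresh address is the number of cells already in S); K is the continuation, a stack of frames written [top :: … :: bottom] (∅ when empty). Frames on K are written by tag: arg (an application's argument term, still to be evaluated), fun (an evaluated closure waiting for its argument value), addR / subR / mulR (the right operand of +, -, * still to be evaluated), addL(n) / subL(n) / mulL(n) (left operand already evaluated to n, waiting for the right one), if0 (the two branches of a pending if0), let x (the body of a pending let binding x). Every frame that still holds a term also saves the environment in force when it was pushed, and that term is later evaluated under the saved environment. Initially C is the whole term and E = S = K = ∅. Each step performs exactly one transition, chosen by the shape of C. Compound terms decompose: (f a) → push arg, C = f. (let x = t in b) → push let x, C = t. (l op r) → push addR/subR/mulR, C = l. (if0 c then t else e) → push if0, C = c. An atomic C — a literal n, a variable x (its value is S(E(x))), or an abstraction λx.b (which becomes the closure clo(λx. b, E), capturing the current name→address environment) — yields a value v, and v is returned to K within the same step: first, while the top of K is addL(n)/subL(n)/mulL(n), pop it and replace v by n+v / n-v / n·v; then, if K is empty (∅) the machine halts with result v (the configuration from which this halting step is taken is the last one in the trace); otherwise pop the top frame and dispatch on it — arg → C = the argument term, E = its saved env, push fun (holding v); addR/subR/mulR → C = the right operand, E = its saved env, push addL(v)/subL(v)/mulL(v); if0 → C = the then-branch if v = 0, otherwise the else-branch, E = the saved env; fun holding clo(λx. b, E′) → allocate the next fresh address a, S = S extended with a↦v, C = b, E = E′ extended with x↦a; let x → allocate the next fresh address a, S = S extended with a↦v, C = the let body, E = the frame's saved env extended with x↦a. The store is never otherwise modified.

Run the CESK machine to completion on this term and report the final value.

Answer: 7

Derivation:
t=0: [C=(((λp. ((λv. p) p)) (if0 4 then -4 else -1)) + 8) | E=∅ | S=∅ | K=∅]
t=1: [C=((λp. ((λv. p) p)) (if0 4 then -4 else -1)) | E=∅ | S=∅ | K=[addR]]
t=2: [C=(λp. ((λv. p) p)) | E=∅ | S=∅ | K=[arg :: addR]]
t=3: [C=(if0 4 then -4 else -1) | E=∅ | S=∅ | K=[fun :: addR]]
t=4: [C=4 | E=∅ | S=∅ | K=[if0 :: fun :: addR]]
t=5: [C=-1 | E=∅ | S=∅ | K=[fun :: addR]]
t=6: [C=((λv. p) p) | E={p↦0} | S={0↦-1} | K=[addR]]
t=7: [C=(λv. p) | E={p↦0} | S={0↦-1} | K=[arg :: addR]]
t=8: [C=p | E={p↦0} | S={0↦-1} | K=[fun :: addR]]
t=9: [C=p | E={v↦1, p↦0} | S={0↦-1, 1↦-1} | K=[addR]]
t=10: [C=8 | E=∅ | S={0↦-1, 1↦-1} | K=[addL(-1)]]
→ final value 7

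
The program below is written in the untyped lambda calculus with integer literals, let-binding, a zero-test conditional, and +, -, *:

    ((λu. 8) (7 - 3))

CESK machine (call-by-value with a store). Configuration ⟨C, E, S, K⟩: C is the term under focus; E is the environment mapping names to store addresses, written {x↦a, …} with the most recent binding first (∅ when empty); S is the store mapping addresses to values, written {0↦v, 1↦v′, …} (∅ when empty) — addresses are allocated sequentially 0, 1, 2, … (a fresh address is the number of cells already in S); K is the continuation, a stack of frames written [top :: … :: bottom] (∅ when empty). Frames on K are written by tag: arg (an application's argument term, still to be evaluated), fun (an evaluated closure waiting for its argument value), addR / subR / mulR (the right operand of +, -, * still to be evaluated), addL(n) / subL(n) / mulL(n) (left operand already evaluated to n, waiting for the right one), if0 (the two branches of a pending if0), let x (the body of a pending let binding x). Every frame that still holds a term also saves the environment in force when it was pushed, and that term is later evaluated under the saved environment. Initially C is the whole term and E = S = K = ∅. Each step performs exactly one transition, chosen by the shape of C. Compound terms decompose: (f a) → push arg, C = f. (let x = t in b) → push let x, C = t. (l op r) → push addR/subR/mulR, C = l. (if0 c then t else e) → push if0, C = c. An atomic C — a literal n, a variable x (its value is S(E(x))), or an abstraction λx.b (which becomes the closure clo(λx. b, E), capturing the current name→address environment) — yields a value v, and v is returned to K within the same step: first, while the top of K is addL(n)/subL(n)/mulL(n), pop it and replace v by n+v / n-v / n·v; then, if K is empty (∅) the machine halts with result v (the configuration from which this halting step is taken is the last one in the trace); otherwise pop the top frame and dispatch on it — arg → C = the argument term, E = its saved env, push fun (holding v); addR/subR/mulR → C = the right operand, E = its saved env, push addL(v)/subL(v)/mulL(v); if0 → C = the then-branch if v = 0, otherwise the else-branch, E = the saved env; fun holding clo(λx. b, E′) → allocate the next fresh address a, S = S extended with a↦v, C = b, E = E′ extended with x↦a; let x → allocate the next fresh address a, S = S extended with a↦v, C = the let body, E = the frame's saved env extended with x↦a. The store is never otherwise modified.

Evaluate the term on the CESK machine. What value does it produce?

Answer: 8

Derivation:
0. ⟨C=((λu. 8) (7 - 3)); E=∅; S=∅; K=∅⟩
1. ⟨C=(λu. 8); E=∅; S=∅; K=[arg]⟩
2. ⟨C=(7 - 3); E=∅; S=∅; K=[fun]⟩
3. ⟨C=7; E=∅; S=∅; K=[subR :: fun]⟩
4. ⟨C=3; E=∅; S=∅; K=[subL(7) :: fun]⟩
5. ⟨C=8; E={u↦0}; S={0↦4}; K=∅⟩
→ final value 8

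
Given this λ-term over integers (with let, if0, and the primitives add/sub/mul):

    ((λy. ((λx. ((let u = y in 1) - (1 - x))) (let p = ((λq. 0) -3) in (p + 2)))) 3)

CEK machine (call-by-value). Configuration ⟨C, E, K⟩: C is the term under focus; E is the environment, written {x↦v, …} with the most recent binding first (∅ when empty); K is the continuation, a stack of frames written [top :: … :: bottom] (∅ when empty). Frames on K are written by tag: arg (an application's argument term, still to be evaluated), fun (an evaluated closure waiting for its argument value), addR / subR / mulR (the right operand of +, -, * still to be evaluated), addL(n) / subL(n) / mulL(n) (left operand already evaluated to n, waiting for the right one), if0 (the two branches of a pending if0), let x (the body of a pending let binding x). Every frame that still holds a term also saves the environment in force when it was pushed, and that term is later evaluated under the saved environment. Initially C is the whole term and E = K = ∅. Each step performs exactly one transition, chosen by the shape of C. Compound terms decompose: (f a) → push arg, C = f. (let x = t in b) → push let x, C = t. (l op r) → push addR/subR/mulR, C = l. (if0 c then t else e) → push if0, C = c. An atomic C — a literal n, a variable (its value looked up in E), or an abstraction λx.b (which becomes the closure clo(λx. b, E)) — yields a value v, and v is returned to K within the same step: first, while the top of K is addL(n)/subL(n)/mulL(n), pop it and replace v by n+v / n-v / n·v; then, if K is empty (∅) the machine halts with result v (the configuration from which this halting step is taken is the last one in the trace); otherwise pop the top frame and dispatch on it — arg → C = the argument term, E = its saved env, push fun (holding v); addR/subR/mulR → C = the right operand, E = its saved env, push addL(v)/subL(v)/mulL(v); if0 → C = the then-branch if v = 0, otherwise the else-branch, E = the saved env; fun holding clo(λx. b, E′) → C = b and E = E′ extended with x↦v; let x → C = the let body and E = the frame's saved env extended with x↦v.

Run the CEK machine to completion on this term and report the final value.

Answer: 2

Machine steps:
[0] ⟨C=((λy. ((λx. ((let u = y in 1) - (1 - x))) (let p = ((λq. 0) -3) in (p + 2)))) 3); E=∅; K=∅⟩
[1] ⟨C=(λy. ((λx. ((let u = y in 1) - (1 - x))) (let p = ((λq. 0) -3) in (p + 2)))); E=∅; K=[arg]⟩
[2] ⟨C=3; E=∅; K=[fun]⟩
[3] ⟨C=((λx. ((let u = y in 1) - (1 - x))) (let p = ((λq. 0) -3) in (p + 2))); E={y↦3}; K=∅⟩
[4] ⟨C=(λx. ((let u = y in 1) - (1 - x))); E={y↦3}; K=[arg]⟩
[5] ⟨C=(let p = ((λq. 0) -3) in (p + 2)); E={y↦3}; K=[fun]⟩
[6] ⟨C=((λq. 0) -3); E={y↦3}; K=[let p :: fun]⟩
[7] ⟨C=(λq. 0); E={y↦3}; K=[arg :: let p :: fun]⟩
[8] ⟨C=-3; E={y↦3}; K=[fun :: let p :: fun]⟩
[9] ⟨C=0; E={q↦-3, y↦3}; K=[let p :: fun]⟩
[10] ⟨C=(p + 2); E={p↦0, y↦3}; K=[fun]⟩
[11] ⟨C=p; E={p↦0, y↦3}; K=[addR :: fun]⟩
[12] ⟨C=2; E={p↦0, y↦3}; K=[addL(0) :: fun]⟩
[13] ⟨C=((let u = y in 1) - (1 - x)); E={x↦2, y↦3}; K=∅⟩
[14] ⟨C=(let u = y in 1); E={x↦2, y↦3}; K=[subR]⟩
[15] ⟨C=y; E={x↦2, y↦3}; K=[let u :: subR]⟩
[16] ⟨C=1; E={u↦3, x↦2, y↦3}; K=[subR]⟩
[17] ⟨C=(1 - x); E={x↦2, y↦3}; K=[subL(1)]⟩
[18] ⟨C=1; E={x↦2, y↦3}; K=[subR :: subL(1)]⟩
[19] ⟨C=x; E={x↦2, y↦3}; K=[subL(1) :: subL(1)]⟩
→ final value 2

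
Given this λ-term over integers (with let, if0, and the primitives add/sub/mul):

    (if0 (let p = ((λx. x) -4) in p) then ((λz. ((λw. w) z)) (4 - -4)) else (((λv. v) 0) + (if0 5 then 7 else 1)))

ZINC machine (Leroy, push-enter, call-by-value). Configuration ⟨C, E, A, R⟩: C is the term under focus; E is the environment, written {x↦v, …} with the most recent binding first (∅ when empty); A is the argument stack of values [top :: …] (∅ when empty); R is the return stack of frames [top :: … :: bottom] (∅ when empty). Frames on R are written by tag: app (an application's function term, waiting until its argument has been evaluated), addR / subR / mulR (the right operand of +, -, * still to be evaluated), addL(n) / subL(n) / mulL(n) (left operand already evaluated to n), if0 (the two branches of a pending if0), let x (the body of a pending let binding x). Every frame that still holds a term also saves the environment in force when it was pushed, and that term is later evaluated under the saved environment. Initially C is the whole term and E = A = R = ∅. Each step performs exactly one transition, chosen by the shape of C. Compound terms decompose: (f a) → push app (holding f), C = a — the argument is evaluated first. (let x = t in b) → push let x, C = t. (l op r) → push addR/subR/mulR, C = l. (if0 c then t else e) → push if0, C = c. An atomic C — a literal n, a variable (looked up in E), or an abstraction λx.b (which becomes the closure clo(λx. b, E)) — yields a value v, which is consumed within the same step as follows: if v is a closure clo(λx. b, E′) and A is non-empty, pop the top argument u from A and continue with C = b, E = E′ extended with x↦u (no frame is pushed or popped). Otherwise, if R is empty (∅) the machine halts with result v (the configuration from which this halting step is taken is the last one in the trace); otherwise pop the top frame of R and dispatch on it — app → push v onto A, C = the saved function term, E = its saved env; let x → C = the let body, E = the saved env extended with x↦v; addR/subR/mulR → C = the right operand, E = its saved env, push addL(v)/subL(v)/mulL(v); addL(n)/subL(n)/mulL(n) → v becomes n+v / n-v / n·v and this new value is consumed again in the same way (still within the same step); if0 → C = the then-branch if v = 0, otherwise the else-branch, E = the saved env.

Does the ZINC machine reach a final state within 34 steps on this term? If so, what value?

Answer: 1

Machine steps:
step 0: ⟨C=(if0 (let p = ((λx. x) -4) in p) then ((λz. ((λw. w) z)) (4 - -4)) else (((λv. v) 0) + (if0 5 then 7 else 1))); E=∅; A=∅; R=∅⟩
step 1: ⟨C=(let p = ((λx. x) -4) in p); E=∅; A=∅; R=[if0]⟩
step 2: ⟨C=((λx. x) -4); E=∅; A=∅; R=[let p :: if0]⟩
step 3: ⟨C=-4; E=∅; A=∅; R=[app :: let p :: if0]⟩
step 4: ⟨C=(λx. x); E=∅; A=[-4]; R=[let p :: if0]⟩
step 5: ⟨C=x; E={x↦-4}; A=∅; R=[let p :: if0]⟩
step 6: ⟨C=p; E={p↦-4}; A=∅; R=[if0]⟩
step 7: ⟨C=(((λv. v) 0) + (if0 5 then 7 else 1)); E=∅; A=∅; R=∅⟩
step 8: ⟨C=((λv. v) 0); E=∅; A=∅; R=[addR]⟩
step 9: ⟨C=0; E=∅; A=∅; R=[app :: addR]⟩
step 10: ⟨C=(λv. v); E=∅; A=[0]; R=[addR]⟩
step 11: ⟨C=v; E={v↦0}; A=∅; R=[addR]⟩
step 12: ⟨C=(if0 5 then 7 else 1); E=∅; A=∅; R=[addL(0)]⟩
step 13: ⟨C=5; E=∅; A=∅; R=[if0 :: addL(0)]⟩
step 14: ⟨C=1; E=∅; A=∅; R=[addL(0)]⟩
→ final value 1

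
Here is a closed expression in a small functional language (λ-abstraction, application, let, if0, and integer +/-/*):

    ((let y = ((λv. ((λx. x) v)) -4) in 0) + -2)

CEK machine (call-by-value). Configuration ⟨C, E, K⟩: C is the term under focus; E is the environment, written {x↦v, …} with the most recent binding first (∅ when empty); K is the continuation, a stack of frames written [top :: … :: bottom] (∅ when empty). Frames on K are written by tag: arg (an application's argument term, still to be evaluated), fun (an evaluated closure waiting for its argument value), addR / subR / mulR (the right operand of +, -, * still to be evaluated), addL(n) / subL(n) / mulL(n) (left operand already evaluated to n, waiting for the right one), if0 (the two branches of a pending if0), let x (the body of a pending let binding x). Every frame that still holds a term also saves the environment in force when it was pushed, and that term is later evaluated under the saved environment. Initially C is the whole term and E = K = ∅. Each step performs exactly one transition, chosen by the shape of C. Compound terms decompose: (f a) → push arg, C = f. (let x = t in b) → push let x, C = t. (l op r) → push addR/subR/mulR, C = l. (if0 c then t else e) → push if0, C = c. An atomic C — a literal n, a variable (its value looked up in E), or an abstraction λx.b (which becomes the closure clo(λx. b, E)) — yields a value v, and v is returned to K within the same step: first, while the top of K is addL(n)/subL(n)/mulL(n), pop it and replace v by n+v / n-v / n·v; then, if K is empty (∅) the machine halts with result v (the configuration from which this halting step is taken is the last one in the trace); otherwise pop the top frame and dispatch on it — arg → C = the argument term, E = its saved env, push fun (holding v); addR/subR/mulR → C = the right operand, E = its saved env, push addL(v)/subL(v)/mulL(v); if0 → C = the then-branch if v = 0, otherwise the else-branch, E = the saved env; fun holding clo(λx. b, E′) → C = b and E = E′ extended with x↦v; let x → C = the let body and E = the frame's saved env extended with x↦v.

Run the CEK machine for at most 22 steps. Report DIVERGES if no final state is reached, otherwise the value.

Answer: -2

Derivation:
t=0: [C=((let y = ((λv. ((λx. x) v)) -4) in 0) + -2) | E=∅ | K=∅]
t=1: [C=(let y = ((λv. ((λx. x) v)) -4) in 0) | E=∅ | K=[addR]]
t=2: [C=((λv. ((λx. x) v)) -4) | E=∅ | K=[let y :: addR]]
t=3: [C=(λv. ((λx. x) v)) | E=∅ | K=[arg :: let y :: addR]]
t=4: [C=-4 | E=∅ | K=[fun :: let y :: addR]]
t=5: [C=((λx. x) v) | E={v↦-4} | K=[let y :: addR]]
t=6: [C=(λx. x) | E={v↦-4} | K=[arg :: let y :: addR]]
t=7: [C=v | E={v↦-4} | K=[fun :: let y :: addR]]
t=8: [C=x | E={x↦-4, v↦-4} | K=[let y :: addR]]
t=9: [C=0 | E={y↦-4} | K=[addR]]
t=10: [C=-2 | E=∅ | K=[addL(0)]]
→ final value -2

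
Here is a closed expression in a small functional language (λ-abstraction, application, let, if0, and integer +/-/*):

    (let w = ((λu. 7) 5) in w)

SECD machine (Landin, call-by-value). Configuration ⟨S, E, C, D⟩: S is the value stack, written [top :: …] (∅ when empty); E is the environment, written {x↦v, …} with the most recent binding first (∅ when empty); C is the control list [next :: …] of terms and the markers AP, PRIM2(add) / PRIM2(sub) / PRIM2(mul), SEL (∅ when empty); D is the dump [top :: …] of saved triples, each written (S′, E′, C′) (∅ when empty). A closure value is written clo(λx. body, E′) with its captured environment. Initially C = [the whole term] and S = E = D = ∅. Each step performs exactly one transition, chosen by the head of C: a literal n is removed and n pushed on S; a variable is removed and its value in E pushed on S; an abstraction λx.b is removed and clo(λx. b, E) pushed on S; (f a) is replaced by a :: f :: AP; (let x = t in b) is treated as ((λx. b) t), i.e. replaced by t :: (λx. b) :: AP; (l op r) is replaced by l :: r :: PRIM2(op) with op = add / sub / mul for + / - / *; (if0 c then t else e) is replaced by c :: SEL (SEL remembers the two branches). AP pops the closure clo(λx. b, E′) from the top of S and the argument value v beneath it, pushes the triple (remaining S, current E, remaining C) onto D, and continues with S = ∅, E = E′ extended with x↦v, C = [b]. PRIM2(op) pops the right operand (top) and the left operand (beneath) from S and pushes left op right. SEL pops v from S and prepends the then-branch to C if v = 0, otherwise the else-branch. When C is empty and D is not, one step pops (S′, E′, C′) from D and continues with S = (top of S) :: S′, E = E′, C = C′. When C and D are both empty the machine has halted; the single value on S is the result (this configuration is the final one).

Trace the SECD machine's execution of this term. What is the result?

Answer: 7

Derivation:
[0] [S=∅ | E=∅ | C=[(let w = ((λu. 7) 5) in w)] | D=∅]
[1] [S=∅ | E=∅ | C=[((λu. 7) 5) :: (λw. w) :: AP] | D=∅]
[2] [S=∅ | E=∅ | C=[5 :: (λu. 7) :: AP :: (λw. w) :: AP] | D=∅]
[3] [S=[5] | E=∅ | C=[(λu. 7) :: AP :: (λw. w) :: AP] | D=∅]
[4] [S=[clo(λu. 7, ∅) :: 5] | E=∅ | C=[AP :: (λw. w) :: AP] | D=∅]
[5] [S=∅ | E={u↦5} | C=[7] | D=[(∅, ∅, [(λw. w) :: AP])]]
[6] [S=[7] | E={u↦5} | C=∅ | D=[(∅, ∅, [(λw. w) :: AP])]]
[7] [S=[7] | E=∅ | C=[(λw. w) :: AP] | D=∅]
[8] [S=[clo(λw. w, ∅) :: 7] | E=∅ | C=[AP] | D=∅]
[9] [S=∅ | E={w↦7} | C=[w] | D=[(∅, ∅, ∅)]]
[10] [S=[7] | E={w↦7} | C=∅ | D=[(∅, ∅, ∅)]]
[11] [S=[7] | E=∅ | C=∅ | D=∅]
→ final value 7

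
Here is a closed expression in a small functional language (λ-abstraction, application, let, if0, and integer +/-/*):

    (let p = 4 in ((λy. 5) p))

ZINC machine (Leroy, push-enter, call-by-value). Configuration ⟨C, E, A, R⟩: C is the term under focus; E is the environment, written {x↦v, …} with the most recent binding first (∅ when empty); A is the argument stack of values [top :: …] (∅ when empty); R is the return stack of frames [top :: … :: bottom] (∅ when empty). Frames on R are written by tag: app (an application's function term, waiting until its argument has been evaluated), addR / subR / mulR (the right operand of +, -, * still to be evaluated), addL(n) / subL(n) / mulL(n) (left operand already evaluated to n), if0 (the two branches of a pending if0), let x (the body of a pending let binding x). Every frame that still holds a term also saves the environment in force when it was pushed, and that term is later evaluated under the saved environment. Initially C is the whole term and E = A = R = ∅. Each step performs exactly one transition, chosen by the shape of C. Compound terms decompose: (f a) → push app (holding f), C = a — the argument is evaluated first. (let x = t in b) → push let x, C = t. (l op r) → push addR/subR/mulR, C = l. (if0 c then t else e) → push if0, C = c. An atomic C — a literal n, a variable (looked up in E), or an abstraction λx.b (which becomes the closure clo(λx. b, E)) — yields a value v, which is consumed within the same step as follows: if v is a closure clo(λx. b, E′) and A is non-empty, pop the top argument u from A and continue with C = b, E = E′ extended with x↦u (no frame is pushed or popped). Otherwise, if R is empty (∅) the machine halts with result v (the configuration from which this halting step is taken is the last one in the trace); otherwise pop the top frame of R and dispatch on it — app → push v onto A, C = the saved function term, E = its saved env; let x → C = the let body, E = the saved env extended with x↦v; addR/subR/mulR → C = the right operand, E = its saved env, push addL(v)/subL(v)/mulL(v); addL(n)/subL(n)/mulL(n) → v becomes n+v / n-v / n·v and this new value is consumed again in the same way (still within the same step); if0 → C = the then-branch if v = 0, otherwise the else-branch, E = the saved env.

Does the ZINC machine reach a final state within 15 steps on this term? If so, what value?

Answer: 5

Derivation:
[0] <C=(let p = 4 in ((λy. 5) p)), E=∅, A=∅, R=∅>
[1] <C=4, E=∅, A=∅, R=[let p]>
[2] <C=((λy. 5) p), E={p↦4}, A=∅, R=∅>
[3] <C=p, E={p↦4}, A=∅, R=[app]>
[4] <C=(λy. 5), E={p↦4}, A=[4], R=∅>
[5] <C=5, E={y↦4, p↦4}, A=∅, R=∅>
→ final value 5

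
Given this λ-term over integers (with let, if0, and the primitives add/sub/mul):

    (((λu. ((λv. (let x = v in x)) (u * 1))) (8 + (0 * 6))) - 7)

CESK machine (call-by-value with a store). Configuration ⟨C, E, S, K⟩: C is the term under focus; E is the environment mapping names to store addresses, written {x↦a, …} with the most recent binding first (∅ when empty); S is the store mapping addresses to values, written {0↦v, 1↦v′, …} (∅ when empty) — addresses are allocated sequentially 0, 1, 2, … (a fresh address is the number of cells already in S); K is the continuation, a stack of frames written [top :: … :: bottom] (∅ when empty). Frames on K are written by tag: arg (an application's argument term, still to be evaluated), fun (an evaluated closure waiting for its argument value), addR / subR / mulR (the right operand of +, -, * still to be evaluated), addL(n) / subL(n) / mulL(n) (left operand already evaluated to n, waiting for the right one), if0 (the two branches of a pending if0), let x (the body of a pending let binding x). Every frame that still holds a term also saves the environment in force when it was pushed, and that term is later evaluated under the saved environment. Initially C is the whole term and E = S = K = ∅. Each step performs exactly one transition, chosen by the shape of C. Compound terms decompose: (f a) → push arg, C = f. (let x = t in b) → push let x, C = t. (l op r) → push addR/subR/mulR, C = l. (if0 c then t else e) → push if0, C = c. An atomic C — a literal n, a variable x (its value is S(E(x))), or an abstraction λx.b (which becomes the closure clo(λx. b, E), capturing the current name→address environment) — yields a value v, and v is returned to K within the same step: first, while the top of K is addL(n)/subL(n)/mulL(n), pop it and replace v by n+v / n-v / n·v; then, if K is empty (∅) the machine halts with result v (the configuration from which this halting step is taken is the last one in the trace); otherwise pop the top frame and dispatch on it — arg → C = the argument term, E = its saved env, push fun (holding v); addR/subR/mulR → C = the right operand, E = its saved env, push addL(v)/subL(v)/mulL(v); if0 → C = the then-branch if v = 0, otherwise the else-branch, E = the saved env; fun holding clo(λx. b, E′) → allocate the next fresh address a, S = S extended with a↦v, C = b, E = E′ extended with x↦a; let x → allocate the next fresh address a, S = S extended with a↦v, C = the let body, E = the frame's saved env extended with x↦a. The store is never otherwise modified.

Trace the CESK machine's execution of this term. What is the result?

[0] <C=(((λu. ((λv. (let x = v in x)) (u * 1))) (8 + (0 * 6))) - 7), E=∅, S=∅, K=∅>
[1] <C=((λu. ((λv. (let x = v in x)) (u * 1))) (8 + (0 * 6))), E=∅, S=∅, K=[subR]>
[2] <C=(λu. ((λv. (let x = v in x)) (u * 1))), E=∅, S=∅, K=[arg :: subR]>
[3] <C=(8 + (0 * 6)), E=∅, S=∅, K=[fun :: subR]>
[4] <C=8, E=∅, S=∅, K=[addR :: fun :: subR]>
[5] <C=(0 * 6), E=∅, S=∅, K=[addL(8) :: fun :: subR]>
[6] <C=0, E=∅, S=∅, K=[mulR :: addL(8) :: fun :: subR]>
[7] <C=6, E=∅, S=∅, K=[mulL(0) :: addL(8) :: fun :: subR]>
[8] <C=((λv. (let x = v in x)) (u * 1)), E={u↦0}, S={0↦8}, K=[subR]>
[9] <C=(λv. (let x = v in x)), E={u↦0}, S={0↦8}, K=[arg :: subR]>
[10] <C=(u * 1), E={u↦0}, S={0↦8}, K=[fun :: subR]>
[11] <C=u, E={u↦0}, S={0↦8}, K=[mulR :: fun :: subR]>
[12] <C=1, E={u↦0}, S={0↦8}, K=[mulL(8) :: fun :: subR]>
[13] <C=(let x = v in x), E={v↦1, u↦0}, S={0↦8, 1↦8}, K=[subR]>
[14] <C=v, E={v↦1, u↦0}, S={0↦8, 1↦8}, K=[let x :: subR]>
[15] <C=x, E={x↦2, v↦1, u↦0}, S={0↦8, 1↦8, 2↦8}, K=[subR]>
[16] <C=7, E=∅, S={0↦8, 1↦8, 2↦8}, K=[subL(8)]>
→ final value 1

Answer: 1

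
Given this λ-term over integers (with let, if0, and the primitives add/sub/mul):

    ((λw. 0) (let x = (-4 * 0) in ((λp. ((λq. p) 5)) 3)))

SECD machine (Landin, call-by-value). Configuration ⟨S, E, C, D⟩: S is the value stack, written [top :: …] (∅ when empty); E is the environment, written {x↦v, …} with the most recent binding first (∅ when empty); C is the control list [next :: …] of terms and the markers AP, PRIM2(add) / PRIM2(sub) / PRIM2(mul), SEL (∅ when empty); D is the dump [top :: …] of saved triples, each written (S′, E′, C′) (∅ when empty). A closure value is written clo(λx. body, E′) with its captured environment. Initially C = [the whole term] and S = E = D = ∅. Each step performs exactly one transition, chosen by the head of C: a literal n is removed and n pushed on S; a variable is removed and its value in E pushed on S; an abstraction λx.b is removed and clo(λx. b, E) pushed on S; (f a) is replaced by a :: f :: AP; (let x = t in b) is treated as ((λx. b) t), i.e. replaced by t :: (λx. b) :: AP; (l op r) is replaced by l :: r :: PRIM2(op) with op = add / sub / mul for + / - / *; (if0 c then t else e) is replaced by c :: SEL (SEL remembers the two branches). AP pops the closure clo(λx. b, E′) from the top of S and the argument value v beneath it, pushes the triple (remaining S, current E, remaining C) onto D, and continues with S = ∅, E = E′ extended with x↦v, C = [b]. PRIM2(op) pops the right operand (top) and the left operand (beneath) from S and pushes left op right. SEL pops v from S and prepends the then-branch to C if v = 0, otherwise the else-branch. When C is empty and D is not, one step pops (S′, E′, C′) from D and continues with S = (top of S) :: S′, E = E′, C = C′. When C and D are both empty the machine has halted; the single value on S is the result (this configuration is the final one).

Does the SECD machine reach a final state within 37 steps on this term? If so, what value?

Answer: 0

Machine steps:
0. [S=∅ | E=∅ | C=[((λw. 0) (let x = (-4 * 0) in ((λp. ((λq. p) 5)) 3)))] | D=∅]
1. [S=∅ | E=∅ | C=[(let x = (-4 * 0) in ((λp. ((λq. p) 5)) 3)) :: (λw. 0) :: AP] | D=∅]
2. [S=∅ | E=∅ | C=[(-4 * 0) :: (λx. ((λp. ((λq. p) 5)) 3)) :: AP :: (λw. 0) :: AP] | D=∅]
3. [S=∅ | E=∅ | C=[-4 :: 0 :: PRIM2(mul) :: (λx. ((λp. ((λq. p) 5)) 3)) :: AP :: (λw. 0) :: AP] | D=∅]
4. [S=[-4] | E=∅ | C=[0 :: PRIM2(mul) :: (λx. ((λp. ((λq. p) 5)) 3)) :: AP :: (λw. 0) :: AP] | D=∅]
5. [S=[0 :: -4] | E=∅ | C=[PRIM2(mul) :: (λx. ((λp. ((λq. p) 5)) 3)) :: AP :: (λw. 0) :: AP] | D=∅]
6. [S=[0] | E=∅ | C=[(λx. ((λp. ((λq. p) 5)) 3)) :: AP :: (λw. 0) :: AP] | D=∅]
7. [S=[clo(λx. ((λp. ((λq. p) 5)) 3), ∅) :: 0] | E=∅ | C=[AP :: (λw. 0) :: AP] | D=∅]
8. [S=∅ | E={x↦0} | C=[((λp. ((λq. p) 5)) 3)] | D=[(∅, ∅, [(λw. 0) :: AP])]]
9. [S=∅ | E={x↦0} | C=[3 :: (λp. ((λq. p) 5)) :: AP] | D=[(∅, ∅, [(λw. 0) :: AP])]]
10. [S=[3] | E={x↦0} | C=[(λp. ((λq. p) 5)) :: AP] | D=[(∅, ∅, [(λw. 0) :: AP])]]
11. [S=[clo(λp. ((λq. p) 5), {x↦0}) :: 3] | E={x↦0} | C=[AP] | D=[(∅, ∅, [(λw. 0) :: AP])]]
12. [S=∅ | E={p↦3, x↦0} | C=[((λq. p) 5)] | D=[(∅, {x↦0}, ∅) :: (∅, ∅, [(λw. 0) :: AP])]]
13. [S=∅ | E={p↦3, x↦0} | C=[5 :: (λq. p) :: AP] | D=[(∅, {x↦0}, ∅) :: (∅, ∅, [(λw. 0) :: AP])]]
14. [S=[5] | E={p↦3, x↦0} | C=[(λq. p) :: AP] | D=[(∅, {x↦0}, ∅) :: (∅, ∅, [(λw. 0) :: AP])]]
15. [S=[clo(λq. p, {p↦3, x↦0}) :: 5] | E={p↦3, x↦0} | C=[AP] | D=[(∅, {x↦0}, ∅) :: (∅, ∅, [(λw. 0) :: AP])]]
16. [S=∅ | E={q↦5, p↦3, x↦0} | C=[p] | D=[(∅, {p↦3, x↦0}, ∅) :: (∅, {x↦0}, ∅) :: (∅, ∅, [(λw. 0) :: AP])]]
17. [S=[3] | E={q↦5, p↦3, x↦0} | C=∅ | D=[(∅, {p↦3, x↦0}, ∅) :: (∅, {x↦0}, ∅) :: (∅, ∅, [(λw. 0) :: AP])]]
18. [S=[3] | E={p↦3, x↦0} | C=∅ | D=[(∅, {x↦0}, ∅) :: (∅, ∅, [(λw. 0) :: AP])]]
19. [S=[3] | E={x↦0} | C=∅ | D=[(∅, ∅, [(λw. 0) :: AP])]]
20. [S=[3] | E=∅ | C=[(λw. 0) :: AP] | D=∅]
21. [S=[clo(λw. 0, ∅) :: 3] | E=∅ | C=[AP] | D=∅]
22. [S=∅ | E={w↦3} | C=[0] | D=[(∅, ∅, ∅)]]
23. [S=[0] | E={w↦3} | C=∅ | D=[(∅, ∅, ∅)]]
24. [S=[0] | E=∅ | C=∅ | D=∅]
→ final value 0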